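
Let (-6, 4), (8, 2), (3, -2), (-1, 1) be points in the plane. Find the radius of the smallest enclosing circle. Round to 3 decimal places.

7.071

The farthest pair is (-6, 4)–(8, 2) with squared distance 200. The circle on this segment as diameter has centre (1, 3) and r² = 200/4 = 50.
Check (3, -2): distance² to centre = 29 ≤ 50, so it lies inside.
All remaining points lie in this disk, and no smaller disk contains both endpoints, so this is the minimum enclosing circle.
r = √50 ≈ 7.071.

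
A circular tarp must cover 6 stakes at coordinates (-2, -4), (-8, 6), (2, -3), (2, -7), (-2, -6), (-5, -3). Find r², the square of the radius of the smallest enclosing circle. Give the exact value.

A smallest enclosing disk is always determined by at most three of the input points on its boundary.
The farthest pair is (-8, 6)–(2, -7) with squared distance 269. The circle on this segment as diameter has centre (-3, -0.5) and r² = 269/4 = 67.25.
Check (-2, -4): distance² to centre = 13.25 ≤ 67.25, so it lies inside.
All remaining points lie in this disk, and no smaller disk contains both endpoints, so this is the minimum enclosing circle.

67.25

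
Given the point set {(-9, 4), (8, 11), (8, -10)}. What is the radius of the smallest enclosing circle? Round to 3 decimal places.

11.908

Call the three points A, B, C in the order given.
Side lengths²: AB² = 338, AC² = 485, BC² = 441.
Since AC² = 485 < 441 + 338 = 779, the triangle is acute, so the smallest enclosing circle is the circumcircle.
Circumcentre = (81/34, 0.5), r² = 81965/578.
r = √(81965/578) ≈ 11.908.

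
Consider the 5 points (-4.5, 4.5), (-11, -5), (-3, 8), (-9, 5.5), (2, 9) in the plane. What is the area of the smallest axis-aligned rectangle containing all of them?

x ranges over [-11, 2], width 13.
y ranges over [-5, 9], height 14.
Area = 13 × 14 = 182.

182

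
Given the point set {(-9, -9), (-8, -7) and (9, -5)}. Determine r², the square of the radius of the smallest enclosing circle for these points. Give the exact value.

85

Call the three points A, B, C in the order given.
Side lengths²: AB² = 5, AC² = 340, BC² = 293.
Since AC² = 340 ≥ 293 + 5 = 298, the angle opposite AC is not acute, so the smallest enclosing circle has AC as diameter.
Centre = midpoint of AC = (0, -7), r² = 340/4 = 85.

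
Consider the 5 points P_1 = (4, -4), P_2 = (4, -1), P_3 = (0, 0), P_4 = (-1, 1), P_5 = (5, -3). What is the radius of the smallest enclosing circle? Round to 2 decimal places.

The minimum enclosing circle of a finite set is fixed by two of the points (as a diameter) or three (as a circumcircle).
The farthest pair is P_4–P_5 with squared distance 52. The circle on this segment as diameter has centre (2, -1) and r² = 52/4 = 13.
Check P_1: distance² to centre = 13 ≤ 13, so it lies inside.
All remaining points lie in this disk, and no smaller disk contains both endpoints, so this is the minimum enclosing circle.
r = √13 ≈ 3.61.

3.61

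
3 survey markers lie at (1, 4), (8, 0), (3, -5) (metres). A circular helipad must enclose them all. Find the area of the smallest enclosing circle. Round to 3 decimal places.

71.724

Call the three points A, B, C in the order given.
Side lengths²: AB² = 65, AC² = 85, BC² = 50.
Since AC² = 85 < 65 + 50 = 115, the triangle is acute, so the smallest enclosing circle is the circumcircle.
Circumcentre = (71/22, -5/22), r² = 5525/242.
Area = π·r² = π·5525/242 ≈ 71.724.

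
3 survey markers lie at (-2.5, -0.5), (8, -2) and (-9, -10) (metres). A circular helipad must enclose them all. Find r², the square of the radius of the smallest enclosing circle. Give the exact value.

88.25

Call the three points A, B, C in the order given.
Side lengths²: AB² = 112.5, AC² = 132.5, BC² = 353.
Since BC² = 353 ≥ 132.5 + 112.5 = 245, the angle opposite BC is not acute, so the smallest enclosing circle has BC as diameter.
Centre = midpoint of BC = (-0.5, -6), r² = 353/4 = 88.25.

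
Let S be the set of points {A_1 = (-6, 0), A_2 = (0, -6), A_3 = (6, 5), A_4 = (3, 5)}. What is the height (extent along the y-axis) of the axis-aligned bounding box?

max y = 5, min y = -6, so height = 11.

11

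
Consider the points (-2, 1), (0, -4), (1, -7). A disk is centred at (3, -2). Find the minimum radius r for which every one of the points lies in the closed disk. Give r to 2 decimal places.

5.83

The required radius is the distance from (3, -2) to the farthest point.
Squared distances: 34, 13, 29.
Maximum is 34, attained at (-2, 1).
r = √34 ≈ 5.83.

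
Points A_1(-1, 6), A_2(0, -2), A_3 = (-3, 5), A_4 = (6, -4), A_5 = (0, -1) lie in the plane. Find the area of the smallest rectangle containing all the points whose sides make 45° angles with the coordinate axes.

63

In coordinates u = x + y, v = x − y the rectangle is axis-aligned; the map (x,y)→(u,v) scales areas by 2.
u-values: 5, -2, 2, 2, -1; range = 5 − (-2) = 7.
v-values: -7, 2, -8, 10, 1; range = 10 − (-8) = 18.
Area = (7 × 18) / 2 = 63.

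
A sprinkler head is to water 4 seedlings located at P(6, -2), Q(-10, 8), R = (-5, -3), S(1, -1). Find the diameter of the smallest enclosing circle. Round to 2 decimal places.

18.87

A smallest enclosing disk is always determined by at most three of the input points on its boundary.
The farthest pair is P–Q with squared distance 356. The circle on this segment as diameter has centre (-2, 3) and r² = 356/4 = 89.
Check R: distance² to centre = 45 ≤ 89, so it lies inside.
All remaining points lie in this disk, and no smaller disk contains both endpoints, so this is the minimum enclosing circle.
Diameter = 2r = 2√89 ≈ 18.87.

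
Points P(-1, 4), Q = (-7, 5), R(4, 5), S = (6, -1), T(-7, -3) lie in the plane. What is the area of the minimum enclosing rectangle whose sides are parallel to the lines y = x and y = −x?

In coordinates u = x + y, v = x − y the rectangle is axis-aligned; the map (x,y)→(u,v) scales areas by 2.
u-values: 3, -2, 9, 5, -10; range = 9 − (-10) = 19.
v-values: -5, -12, -1, 7, -4; range = 7 − (-12) = 19.
Area = (19 × 19) / 2 = 180.5.

180.5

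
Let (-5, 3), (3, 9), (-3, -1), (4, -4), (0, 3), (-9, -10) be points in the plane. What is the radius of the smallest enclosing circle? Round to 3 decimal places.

11.236

The farthest pair is (3, 9)–(-9, -10) with squared distance 505. The circle on this segment as diameter has centre (-3, -0.5) and r² = 505/4 = 126.25.
Check (-5, 3): distance² to centre = 16.25 ≤ 126.25, so it lies inside.
All remaining points lie in this disk, and no smaller disk contains both endpoints, so this is the minimum enclosing circle.
r = √(126.25) ≈ 11.236.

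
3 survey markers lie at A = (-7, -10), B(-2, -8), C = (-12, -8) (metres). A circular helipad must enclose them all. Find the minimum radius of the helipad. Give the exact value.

5

Side lengths²: AB² = 29, AC² = 29, BC² = 100.
Since BC² = 100 ≥ 29 + 29 = 58, the angle opposite BC is not acute, so the smallest enclosing circle has BC as diameter.
Centre = midpoint of BC = (-7, -8), r² = 100/4 = 25.
r = √25 = 5.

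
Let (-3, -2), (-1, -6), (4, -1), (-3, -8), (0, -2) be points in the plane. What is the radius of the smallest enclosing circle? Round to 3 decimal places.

4.950

A smallest enclosing disk is always determined by at most three of the input points on its boundary.
The farthest pair is (4, -1)–(-3, -8) with squared distance 98. The circle on this segment as diameter has centre (0.5, -4.5) and r² = 98/4 = 24.5.
Check (-3, -2): distance² to centre = 18.5 ≤ 24.5, so it lies inside.
All remaining points lie in this disk, and no smaller disk contains both endpoints, so this is the minimum enclosing circle.
r = √(24.5) ≈ 4.950.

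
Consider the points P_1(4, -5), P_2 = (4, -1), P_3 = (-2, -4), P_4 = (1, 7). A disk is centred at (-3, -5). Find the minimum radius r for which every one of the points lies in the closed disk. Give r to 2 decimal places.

The required radius is the distance from (-3, -5) to the farthest point.
Squared distances: 49, 65, 2, 160.
Maximum is 160, attained at P_4.
r = √160 ≈ 12.65.

12.65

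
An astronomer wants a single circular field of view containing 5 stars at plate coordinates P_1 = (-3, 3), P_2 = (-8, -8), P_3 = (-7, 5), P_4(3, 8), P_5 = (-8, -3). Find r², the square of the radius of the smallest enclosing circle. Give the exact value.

A smallest enclosing disk is always determined by at most three of the input points on its boundary.
The farthest pair is P_2–P_4 with squared distance 377. The circle on this segment as diameter has centre (-2.5, 0) and r² = 377/4 = 94.25.
Check P_1: distance² to centre = 9.25 ≤ 94.25, so it lies inside.
All remaining points lie in this disk, and no smaller disk contains both endpoints, so this is the minimum enclosing circle.

94.25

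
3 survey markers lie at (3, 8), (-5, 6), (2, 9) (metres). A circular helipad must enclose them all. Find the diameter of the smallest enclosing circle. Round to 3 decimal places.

8.246

Call the three points A, B, C in the order given.
Side lengths²: AB² = 68, AC² = 2, BC² = 58.
Since AB² = 68 ≥ 58 + 2 = 60, the angle opposite AB is not acute, so the smallest enclosing circle has AB as diameter.
Centre = midpoint of AB = (-1, 7), r² = 68/4 = 17.
Diameter = 2r = 2√17 ≈ 8.246.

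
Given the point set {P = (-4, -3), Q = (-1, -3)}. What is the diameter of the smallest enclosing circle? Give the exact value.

3

The smallest circle enclosing two points has them as diameter endpoints.
Centre = midpoint = (-2.5, -3); r² = |PQ|²/4 = 9/4 = 2.25.
Diameter = 2r = 2√(2.25) = 3.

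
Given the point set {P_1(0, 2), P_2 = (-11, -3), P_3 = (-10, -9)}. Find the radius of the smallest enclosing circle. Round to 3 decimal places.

7.433

Side lengths²: P_1P_2² = 146, P_1P_3² = 221, P_2P_3² = 37.
Since P_1P_3² = 221 ≥ 146 + 37 = 183, the angle opposite P_1P_3 is not acute, so the smallest enclosing circle has P_1P_3 as diameter.
Centre = midpoint of P_1P_3 = (-5, -3.5), r² = 221/4 = 55.25.
r = √(55.25) ≈ 7.433.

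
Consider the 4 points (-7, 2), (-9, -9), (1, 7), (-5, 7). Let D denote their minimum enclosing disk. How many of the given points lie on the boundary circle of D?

The minimum enclosing circle of a finite set is fixed by two of the points (as a diameter) or three (as a circumcircle).
The farthest pair is (-9, -9)–(1, 7) with squared distance 356. The circle on this segment as diameter has centre (-4, -1) and r² = 356/4 = 89.
Check (-7, 2): distance² to centre = 18 ≤ 89, so it lies inside.
All remaining points lie in this disk, and no smaller disk contains both endpoints, so this is the minimum enclosing circle.
The points at distance exactly r from the centre are (-9, -9), (1, 7) — 2 points.

2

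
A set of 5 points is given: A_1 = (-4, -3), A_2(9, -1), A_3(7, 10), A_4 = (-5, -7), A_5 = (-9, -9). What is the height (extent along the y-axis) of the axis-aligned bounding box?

19

max y = 10, min y = -9, so height = 19.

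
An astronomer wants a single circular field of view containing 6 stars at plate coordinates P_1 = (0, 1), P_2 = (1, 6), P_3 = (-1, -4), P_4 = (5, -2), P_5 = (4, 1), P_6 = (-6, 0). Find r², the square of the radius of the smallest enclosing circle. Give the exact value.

The minimum enclosing circle of a finite set is fixed by two of the points (as a diameter) or three (as a circumcircle).
The minimum enclosing circle is determined by three boundary points: P_2, P_4, P_6.
Their circumcentre is (-0.25, 0.375) with r² = 33.203125.
The farthest remaining point P_3 is at distance² 19.703125 ≤ 33.203125.

33.203125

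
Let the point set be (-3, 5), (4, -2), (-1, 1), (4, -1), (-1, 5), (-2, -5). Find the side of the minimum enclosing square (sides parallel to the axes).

10

The bounding box has width 7 and height 10.
An axis-aligned square enclosing the set must have side ≥ max(width, height).
So the minimum side is max(7, 10) = 10.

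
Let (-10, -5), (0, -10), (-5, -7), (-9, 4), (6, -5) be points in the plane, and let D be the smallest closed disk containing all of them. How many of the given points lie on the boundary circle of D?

By Welzl's lemma the MEC is supported by two points (diametrically opposite) or three points (on a circumcircle).
The minimum enclosing circle is determined by three boundary points: (0, -10), (-9, 4), (6, -5).
Their circumcentre is (-177/86, -123/86) with r² = 287249/3698.
The farthest remaining point (-10, -5) is at distance² 280369/3698 ≤ 287249/3698.
The points at distance exactly r from the centre are (0, -10), (-9, 4), (6, -5) — 3 points.

3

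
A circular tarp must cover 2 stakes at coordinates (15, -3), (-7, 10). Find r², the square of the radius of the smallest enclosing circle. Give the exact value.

The smallest circle enclosing two points has them as diameter endpoints.
Centre = midpoint = (4, 3.5); r² = |(15, -3)−(-7, 10)|²/4 = 653/4 = 163.25.

163.25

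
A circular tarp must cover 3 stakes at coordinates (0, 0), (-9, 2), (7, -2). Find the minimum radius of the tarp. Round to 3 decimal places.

Call the three points A, B, C in the order given.
Side lengths²: AB² = 85, AC² = 53, BC² = 272.
Since BC² = 272 ≥ 85 + 53 = 138, the angle opposite BC is not acute, so the smallest enclosing circle has BC as diameter.
Centre = midpoint of BC = (-1, 0), r² = 272/4 = 68.
r = √68 ≈ 8.246.

8.246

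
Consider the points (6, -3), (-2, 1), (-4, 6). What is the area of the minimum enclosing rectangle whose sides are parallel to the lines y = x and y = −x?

In coordinates u = x + y, v = x − y the rectangle is axis-aligned; the map (x,y)→(u,v) scales areas by 2.
u-values: 3, -1, 2; range = 3 − (-1) = 4.
v-values: 9, -3, -10; range = 9 − (-10) = 19.
Area = (4 × 19) / 2 = 38.

38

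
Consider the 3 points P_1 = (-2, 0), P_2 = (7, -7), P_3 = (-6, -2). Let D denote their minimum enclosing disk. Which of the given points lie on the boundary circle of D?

P_2, P_3

Side lengths²: P_1P_2² = 130, P_1P_3² = 20, P_2P_3² = 194.
Since P_2P_3² = 194 ≥ 130 + 20 = 150, the angle opposite P_2P_3 is not acute, so the smallest enclosing circle has P_2P_3 as diameter.
Centre = midpoint of P_2P_3 = (0.5, -4.5), r² = 194/4 = 48.5.
The points at distance exactly r from the centre are P_2, P_3 — 2 points.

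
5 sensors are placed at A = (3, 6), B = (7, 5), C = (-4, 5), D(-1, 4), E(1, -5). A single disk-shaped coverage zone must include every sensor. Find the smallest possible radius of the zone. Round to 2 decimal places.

6.52

The minimum enclosing circle is determined by three boundary points: B, C, E.
Their circumcentre is (1.5, 1.5) with r² = 42.5.
The farthest remaining point A is at distance² 22.5 ≤ 42.5.
r = √(42.5) ≈ 6.52.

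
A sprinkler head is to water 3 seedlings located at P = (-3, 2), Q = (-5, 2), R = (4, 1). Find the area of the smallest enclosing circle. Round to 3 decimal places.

Side lengths²: PQ² = 4, PR² = 50, QR² = 82.
Since QR² = 82 ≥ 50 + 4 = 54, the angle opposite QR is not acute, so the smallest enclosing circle has QR as diameter.
Centre = midpoint of QR = (-0.5, 1.5), r² = 82/4 = 20.5.
Area = π·r² = π·20.5 ≈ 64.403.

64.403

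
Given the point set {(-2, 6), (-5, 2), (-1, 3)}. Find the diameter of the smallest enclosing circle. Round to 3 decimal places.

5.015

Call the three points A, B, C in the order given.
Side lengths²: AB² = 25, AC² = 10, BC² = 17.
Since AB² = 25 < 17 + 10 = 27, the triangle is acute, so the smallest enclosing circle is the circumcircle.
Circumcentre = (-87/26, 101/26), r² = 2125/338.
Diameter = 2r = 2√(2125/338) ≈ 5.015.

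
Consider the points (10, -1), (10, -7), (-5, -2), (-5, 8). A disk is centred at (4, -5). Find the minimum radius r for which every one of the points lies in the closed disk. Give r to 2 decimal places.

15.81

The required radius is the distance from (4, -5) to the farthest point.
Squared distances: 52, 40, 90, 250.
Maximum is 250, attained at (-5, 8).
r = √250 ≈ 15.81.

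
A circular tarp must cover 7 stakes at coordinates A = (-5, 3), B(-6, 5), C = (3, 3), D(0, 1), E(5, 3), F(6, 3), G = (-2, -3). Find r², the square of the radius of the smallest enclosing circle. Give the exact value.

4625/121

The minimum enclosing circle of a finite set is fixed by two of the points (as a diameter) or three (as a circumcircle).
The minimum enclosing circle is determined by three boundary points: B, F, G.
Their circumcentre is (-2/11, 32/11) with r² = 4625/121.
The farthest remaining point E is at distance² 3250/121 ≤ 4625/121.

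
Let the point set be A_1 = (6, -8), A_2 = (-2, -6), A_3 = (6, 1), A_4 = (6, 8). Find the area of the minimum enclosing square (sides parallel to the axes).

The bounding box has width 8 and height 16.
An axis-aligned square enclosing the set must have side ≥ max(width, height).
So the minimum side is max(8, 16) = 16.
Area = 16² = 256.

256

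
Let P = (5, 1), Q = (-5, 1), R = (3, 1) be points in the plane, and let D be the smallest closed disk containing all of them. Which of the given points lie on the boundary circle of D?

P, Q

Side lengths²: PQ² = 100, PR² = 4, QR² = 64.
Since PQ² = 100 ≥ 64 + 4 = 68, the angle opposite PQ is not acute, so the smallest enclosing circle has PQ as diameter.
Centre = midpoint of PQ = (0, 1), r² = 100/4 = 25.
The points at distance exactly r from the centre are P, Q — 2 points.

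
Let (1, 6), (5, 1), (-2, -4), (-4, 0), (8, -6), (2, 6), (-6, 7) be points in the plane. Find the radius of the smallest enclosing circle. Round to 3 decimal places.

9.552

The minimum enclosing circle of a finite set is fixed by two of the points (as a diameter) or three (as a circumcircle).
The farthest pair is (8, -6)–(-6, 7) with squared distance 365. The circle on this segment as diameter has centre (1, 0.5) and r² = 365/4 = 91.25.
Check (1, 6): distance² to centre = 30.25 ≤ 91.25, so it lies inside.
All remaining points lie in this disk, and no smaller disk contains both endpoints, so this is the minimum enclosing circle.
r = √(91.25) ≈ 9.552.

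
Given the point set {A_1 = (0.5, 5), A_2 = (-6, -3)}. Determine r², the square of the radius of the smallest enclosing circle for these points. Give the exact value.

The smallest circle enclosing two points has them as diameter endpoints.
Centre = midpoint = (-2.75, 1); r² = |A_1A_2|²/4 = 106.25/4 = 26.5625.

26.5625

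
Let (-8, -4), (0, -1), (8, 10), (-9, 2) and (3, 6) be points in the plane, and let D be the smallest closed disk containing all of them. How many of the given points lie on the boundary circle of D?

The farthest pair is (-8, -4)–(8, 10) with squared distance 452. The circle on this segment as diameter has centre (0, 3) and r² = 452/4 = 113.
Check (0, -1): distance² to centre = 16 ≤ 113, so it lies inside.
All remaining points lie in this disk, and no smaller disk contains both endpoints, so this is the minimum enclosing circle.
The points at distance exactly r from the centre are (-8, -4), (8, 10) — 2 points.

2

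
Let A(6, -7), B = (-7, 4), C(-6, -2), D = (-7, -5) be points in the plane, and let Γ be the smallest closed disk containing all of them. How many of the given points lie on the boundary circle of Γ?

By Welzl's lemma the MEC is supported by two points (diametrically opposite) or three points (on a circumcircle).
The farthest pair is A–B with squared distance 290. The circle on this segment as diameter has centre (-0.5, -1.5) and r² = 290/4 = 72.5.
Check C: distance² to centre = 30.5 ≤ 72.5, so it lies inside.
All remaining points lie in this disk, and no smaller disk contains both endpoints, so this is the minimum enclosing circle.
The points at distance exactly r from the centre are A, B — 2 points.

2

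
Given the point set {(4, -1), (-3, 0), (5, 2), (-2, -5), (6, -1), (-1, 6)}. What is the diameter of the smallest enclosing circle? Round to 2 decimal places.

The minimum enclosing circle is determined by three boundary points: (-2, -5), (6, -1), (-1, 6).
Their circumcentre is (1/3, 1/3) with r² = 305/9.
The farthest remaining point (5, 2) is at distance² 221/9 ≤ 305/9.
Diameter = 2r = 2√(305/9) ≈ 11.64.

11.64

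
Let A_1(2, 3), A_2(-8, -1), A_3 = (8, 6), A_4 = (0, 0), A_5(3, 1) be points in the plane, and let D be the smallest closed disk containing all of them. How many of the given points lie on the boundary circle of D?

The minimum enclosing circle of a finite set is fixed by two of the points (as a diameter) or three (as a circumcircle).
The farthest pair is A_2–A_3 with squared distance 305. The circle on this segment as diameter has centre (0, 2.5) and r² = 305/4 = 76.25.
Check A_1: distance² to centre = 4.25 ≤ 76.25, so it lies inside.
All remaining points lie in this disk, and no smaller disk contains both endpoints, so this is the minimum enclosing circle.
The points at distance exactly r from the centre are A_2, A_3 — 2 points.

2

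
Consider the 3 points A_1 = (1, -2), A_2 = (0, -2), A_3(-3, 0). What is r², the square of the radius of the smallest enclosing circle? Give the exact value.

5

Side lengths²: A_1A_2² = 1, A_1A_3² = 20, A_2A_3² = 13.
Since A_1A_3² = 20 ≥ 13 + 1 = 14, the angle opposite A_1A_3 is not acute, so the smallest enclosing circle has A_1A_3 as diameter.
Centre = midpoint of A_1A_3 = (-1, -1), r² = 20/4 = 5.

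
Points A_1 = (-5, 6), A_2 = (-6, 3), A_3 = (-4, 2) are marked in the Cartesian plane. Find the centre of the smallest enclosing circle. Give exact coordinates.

(-4.5, 4)

Side lengths²: A_1A_2² = 10, A_1A_3² = 17, A_2A_3² = 5.
Since A_1A_3² = 17 ≥ 10 + 5 = 15, the angle opposite A_1A_3 is not acute, so the smallest enclosing circle has A_1A_3 as diameter.
Centre = midpoint of A_1A_3 = (-4.5, 4), r² = 17/4 = 4.25.
Centre = (-4.5, 4).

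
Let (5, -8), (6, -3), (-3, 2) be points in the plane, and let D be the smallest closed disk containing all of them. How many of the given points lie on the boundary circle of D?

2

Call the three points A, B, C in the order given.
Side lengths²: AB² = 26, AC² = 164, BC² = 106.
Since AC² = 164 ≥ 106 + 26 = 132, the angle opposite AC is not acute, so the smallest enclosing circle has AC as diameter.
Centre = midpoint of AC = (1, -3), r² = 164/4 = 41.
The points at distance exactly r from the centre are (5, -8), (-3, 2) — 2 points.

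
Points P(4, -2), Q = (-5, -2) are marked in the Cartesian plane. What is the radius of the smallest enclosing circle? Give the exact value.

The smallest circle enclosing two points has them as diameter endpoints.
Centre = midpoint = (-0.5, -2); r² = |PQ|²/4 = 81/4 = 20.25.
r = √(20.25) = 4.5.

4.5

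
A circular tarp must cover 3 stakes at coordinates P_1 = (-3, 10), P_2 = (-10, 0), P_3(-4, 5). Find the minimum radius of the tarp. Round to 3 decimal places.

Side lengths²: P_1P_2² = 149, P_1P_3² = 26, P_2P_3² = 61.
Since P_1P_2² = 149 ≥ 61 + 26 = 87, the angle opposite P_1P_2 is not acute, so the smallest enclosing circle has P_1P_2 as diameter.
Centre = midpoint of P_1P_2 = (-6.5, 5), r² = 149/4 = 37.25.
r = √(37.25) ≈ 6.103.

6.103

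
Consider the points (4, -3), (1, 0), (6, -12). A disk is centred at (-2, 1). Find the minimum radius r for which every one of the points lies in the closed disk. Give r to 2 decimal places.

15.26

The required radius is the distance from (-2, 1) to the farthest point.
Squared distances: 52, 10, 233.
Maximum is 233, attained at (6, -12).
r = √233 ≈ 15.26.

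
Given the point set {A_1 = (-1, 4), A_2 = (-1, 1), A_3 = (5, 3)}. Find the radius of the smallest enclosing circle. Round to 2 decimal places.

Side lengths²: A_1A_2² = 9, A_1A_3² = 37, A_2A_3² = 40.
Since A_2A_3² = 40 < 37 + 9 = 46, the triangle is acute, so the smallest enclosing circle is the circumcircle.
Circumcentre = (11/6, 2.5), r² = 185/18.
r = √(185/18) ≈ 3.21.

3.21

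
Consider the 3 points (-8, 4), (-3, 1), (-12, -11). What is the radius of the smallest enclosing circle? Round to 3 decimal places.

7.804

Call the three points A, B, C in the order given.
Side lengths²: AB² = 34, AC² = 241, BC² = 225.
Since AC² = 241 < 225 + 34 = 259, the triangle is acute, so the smallest enclosing circle is the circumcircle.
Circumcentre = (-535/58, -215/58), r² = 102425/1682.
r = √(102425/1682) ≈ 7.804.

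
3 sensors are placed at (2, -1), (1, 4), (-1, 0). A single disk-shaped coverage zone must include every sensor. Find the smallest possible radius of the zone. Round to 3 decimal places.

2.575

Call the three points A, B, C in the order given.
Side lengths²: AB² = 26, AC² = 10, BC² = 20.
Since AB² = 26 < 20 + 10 = 30, the triangle is acute, so the smallest enclosing circle is the circumcircle.
Circumcentre = (8/7, 10/7), r² = 325/49.
r = √(325/49) ≈ 2.575.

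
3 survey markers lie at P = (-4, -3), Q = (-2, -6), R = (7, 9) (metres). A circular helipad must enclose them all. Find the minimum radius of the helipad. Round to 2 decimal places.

8.75

Side lengths²: PQ² = 13, PR² = 265, QR² = 306.
Since QR² = 306 ≥ 265 + 13 = 278, the angle opposite QR is not acute, so the smallest enclosing circle has QR as diameter.
Centre = midpoint of QR = (2.5, 1.5), r² = 306/4 = 76.5.
r = √(76.5) ≈ 8.75.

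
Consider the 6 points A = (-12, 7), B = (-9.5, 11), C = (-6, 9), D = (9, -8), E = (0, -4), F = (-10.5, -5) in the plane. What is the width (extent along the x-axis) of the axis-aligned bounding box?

max x = 9, min x = -12, so width = 21.

21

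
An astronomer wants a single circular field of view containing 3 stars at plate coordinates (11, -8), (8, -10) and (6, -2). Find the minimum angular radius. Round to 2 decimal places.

4.15

Call the three points A, B, C in the order given.
Side lengths²: AB² = 13, AC² = 61, BC² = 68.
Since BC² = 68 < 61 + 13 = 74, the triangle is acute, so the smallest enclosing circle is the circumcircle.
Circumcentre = (52/7, -165/28), r² = 13481/784.
r = √(13481/784) ≈ 4.15.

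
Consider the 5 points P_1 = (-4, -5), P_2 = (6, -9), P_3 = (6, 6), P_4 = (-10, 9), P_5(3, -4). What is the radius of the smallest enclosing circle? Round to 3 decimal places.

The farthest pair is P_2–P_4 with squared distance 580. The circle on this segment as diameter has centre (-2, 0) and r² = 580/4 = 145.
Check P_1: distance² to centre = 29 ≤ 145, so it lies inside.
All remaining points lie in this disk, and no smaller disk contains both endpoints, so this is the minimum enclosing circle.
r = √145 ≈ 12.042.

12.042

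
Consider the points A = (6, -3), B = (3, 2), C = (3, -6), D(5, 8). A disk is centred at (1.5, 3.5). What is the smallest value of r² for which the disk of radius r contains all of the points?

The required radius is the distance from (1.5, 3.5) to the farthest point.
Squared distances: 62.5, 4.5, 92.5, 32.5.
Maximum is 92.5, attained at C.

92.5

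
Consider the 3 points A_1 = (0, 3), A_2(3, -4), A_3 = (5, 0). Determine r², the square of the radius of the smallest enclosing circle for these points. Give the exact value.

Side lengths²: A_1A_2² = 58, A_1A_3² = 34, A_2A_3² = 20.
Since A_1A_2² = 58 ≥ 34 + 20 = 54, the angle opposite A_1A_2 is not acute, so the smallest enclosing circle has A_1A_2 as diameter.
Centre = midpoint of A_1A_2 = (1.5, -0.5), r² = 58/4 = 14.5.

14.5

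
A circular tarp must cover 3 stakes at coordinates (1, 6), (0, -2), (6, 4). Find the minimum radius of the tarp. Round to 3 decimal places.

4.386

Call the three points A, B, C in the order given.
Side lengths²: AB² = 65, AC² = 29, BC² = 72.
Since BC² = 72 < 65 + 29 = 94, the triangle is acute, so the smallest enclosing circle is the circumcircle.
Circumcentre = (31/14, 25/14), r² = 1885/98.
r = √(1885/98) ≈ 4.386.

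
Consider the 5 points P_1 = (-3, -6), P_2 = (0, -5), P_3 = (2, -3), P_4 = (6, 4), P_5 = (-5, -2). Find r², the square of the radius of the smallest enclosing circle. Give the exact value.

A smallest enclosing disk is always determined by at most three of the input points on its boundary.
The farthest pair is P_1–P_4 with squared distance 181. The circle on this segment as diameter has centre (1.5, -1) and r² = 181/4 = 45.25.
Check P_2: distance² to centre = 18.25 ≤ 45.25, so it lies inside.
All remaining points lie in this disk, and no smaller disk contains both endpoints, so this is the minimum enclosing circle.

45.25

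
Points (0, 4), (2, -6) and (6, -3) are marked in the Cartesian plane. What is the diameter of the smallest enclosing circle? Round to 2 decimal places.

Call the three points A, B, C in the order given.
Side lengths²: AB² = 104, AC² = 85, BC² = 25.
Since AB² = 104 < 85 + 25 = 110, the triangle is acute, so the smallest enclosing circle is the circumcircle.
Circumcentre = (61/46, -43/46), r² = 27625/1058.
Diameter = 2r = 2√(27625/1058) ≈ 10.22.

10.22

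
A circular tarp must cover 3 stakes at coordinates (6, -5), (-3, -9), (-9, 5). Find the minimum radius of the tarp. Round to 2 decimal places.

Call the three points A, B, C in the order given.
Side lengths²: AB² = 97, AC² = 325, BC² = 232.
Since AC² = 325 < 232 + 97 = 329, the triangle is acute, so the smallest enclosing circle is the circumcircle.
Circumcentre = (-47/30, -0.1), r² = 36569/450.
r = √(36569/450) ≈ 9.01.

9.01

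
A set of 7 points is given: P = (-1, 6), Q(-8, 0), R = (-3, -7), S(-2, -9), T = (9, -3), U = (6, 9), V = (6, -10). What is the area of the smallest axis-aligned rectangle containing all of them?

323

x ranges over [-8, 9], width 17.
y ranges over [-10, 9], height 19.
Area = 17 × 19 = 323.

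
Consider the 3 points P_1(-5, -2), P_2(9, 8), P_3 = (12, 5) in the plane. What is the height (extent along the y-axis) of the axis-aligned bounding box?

10

max y = 8, min y = -2, so height = 10.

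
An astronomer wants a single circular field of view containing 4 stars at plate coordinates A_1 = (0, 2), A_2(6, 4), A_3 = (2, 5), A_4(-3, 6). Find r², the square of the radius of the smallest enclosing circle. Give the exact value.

21.25

The farthest pair is A_2–A_4 with squared distance 85. The circle on this segment as diameter has centre (1.5, 5) and r² = 85/4 = 21.25.
Check A_1: distance² to centre = 11.25 ≤ 21.25, so it lies inside.
All remaining points lie in this disk, and no smaller disk contains both endpoints, so this is the minimum enclosing circle.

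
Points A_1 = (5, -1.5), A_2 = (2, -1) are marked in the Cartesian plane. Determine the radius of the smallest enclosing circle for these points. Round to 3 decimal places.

The smallest circle enclosing two points has them as diameter endpoints.
Centre = midpoint = (3.5, -1.25); r² = |A_1A_2|²/4 = 9.25/4 = 2.3125.
r = √(2.3125) ≈ 1.521.

1.521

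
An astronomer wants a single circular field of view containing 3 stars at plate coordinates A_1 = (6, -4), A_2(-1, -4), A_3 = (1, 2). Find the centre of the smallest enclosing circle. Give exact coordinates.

(2.5, -11/6)

Side lengths²: A_1A_2² = 49, A_1A_3² = 61, A_2A_3² = 40.
Since A_1A_3² = 61 < 49 + 40 = 89, the triangle is acute, so the smallest enclosing circle is the circumcircle.
Circumcentre = (2.5, -11/6), r² = 305/18.
Centre = (2.5, -11/6).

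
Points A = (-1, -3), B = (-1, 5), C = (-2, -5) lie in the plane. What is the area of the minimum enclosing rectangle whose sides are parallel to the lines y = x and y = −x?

In coordinates u = x + y, v = x − y the rectangle is axis-aligned; the map (x,y)→(u,v) scales areas by 2.
u-values: -4, 4, -7; range = 4 − (-7) = 11.
v-values: 2, -6, 3; range = 3 − (-6) = 9.
Area = (11 × 9) / 2 = 49.5.

49.5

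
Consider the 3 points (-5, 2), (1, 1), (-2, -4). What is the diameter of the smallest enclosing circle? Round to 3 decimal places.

Call the three points A, B, C in the order given.
Side lengths²: AB² = 37, AC² = 45, BC² = 34.
Since AC² = 45 < 37 + 34 = 71, the triangle is acute, so the smallest enclosing circle is the circumcircle.
Circumcentre = (-51/22, -9/22), r² = 3145/242.
Diameter = 2r = 2√(3145/242) ≈ 7.210.

7.210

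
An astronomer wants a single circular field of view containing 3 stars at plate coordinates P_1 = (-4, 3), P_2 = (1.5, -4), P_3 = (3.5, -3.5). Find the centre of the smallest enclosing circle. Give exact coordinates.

Side lengths²: P_1P_2² = 79.25, P_1P_3² = 98.5, P_2P_3² = 4.25.
Since P_1P_3² = 98.5 ≥ 79.25 + 4.25 = 83.5, the angle opposite P_1P_3 is not acute, so the smallest enclosing circle has P_1P_3 as diameter.
Centre = midpoint of P_1P_3 = (-0.25, -0.25), r² = 98.5/4 = 24.625.
Centre = (-0.25, -0.25).

(-0.25, -0.25)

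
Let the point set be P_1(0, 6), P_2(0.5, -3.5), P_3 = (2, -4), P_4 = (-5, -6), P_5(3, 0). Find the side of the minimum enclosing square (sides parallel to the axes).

12

The bounding box has width 8 and height 12.
An axis-aligned square enclosing the set must have side ≥ max(width, height).
So the minimum side is max(8, 12) = 12.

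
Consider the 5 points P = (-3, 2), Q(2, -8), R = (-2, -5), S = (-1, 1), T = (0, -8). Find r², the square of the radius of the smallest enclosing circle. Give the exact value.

The farthest pair is P–Q with squared distance 125. The circle on this segment as diameter has centre (-0.5, -3) and r² = 125/4 = 31.25.
Check R: distance² to centre = 6.25 ≤ 31.25, so it lies inside.
All remaining points lie in this disk, and no smaller disk contains both endpoints, so this is the minimum enclosing circle.

31.25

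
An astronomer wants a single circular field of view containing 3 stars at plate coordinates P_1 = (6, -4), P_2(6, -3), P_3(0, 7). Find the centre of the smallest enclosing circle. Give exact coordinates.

Side lengths²: P_1P_2² = 1, P_1P_3² = 157, P_2P_3² = 136.
Since P_1P_3² = 157 ≥ 136 + 1 = 137, the angle opposite P_1P_3 is not acute, so the smallest enclosing circle has P_1P_3 as diameter.
Centre = midpoint of P_1P_3 = (3, 1.5), r² = 157/4 = 39.25.
Centre = (3, 1.5).

(3, 1.5)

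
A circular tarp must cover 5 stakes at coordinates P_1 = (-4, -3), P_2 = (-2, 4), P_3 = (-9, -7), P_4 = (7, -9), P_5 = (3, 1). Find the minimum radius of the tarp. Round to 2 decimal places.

8.75

A smallest enclosing disk is always determined by at most three of the input points on its boundary.
The minimum enclosing circle is determined by three boundary points: P_2, P_3, P_4.
Their circumcentre is (-11/19, -88/19) with r² = 27625/361.
The farthest remaining point P_5 is at distance² 16073/361 ≤ 27625/361.
r = √(27625/361) ≈ 8.75.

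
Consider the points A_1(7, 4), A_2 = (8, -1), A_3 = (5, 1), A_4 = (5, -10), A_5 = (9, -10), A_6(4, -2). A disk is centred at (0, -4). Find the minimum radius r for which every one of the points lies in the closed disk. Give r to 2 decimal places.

10.82

The required radius is the distance from (0, -4) to the farthest point.
Squared distances: 113, 73, 50, 61, 117, 20.
Maximum is 117, attained at A_5.
r = √117 ≈ 10.82.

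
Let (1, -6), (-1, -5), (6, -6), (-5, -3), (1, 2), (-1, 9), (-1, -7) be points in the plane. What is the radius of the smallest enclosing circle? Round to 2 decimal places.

8.36

By Welzl's lemma the MEC is supported by two points (diametrically opposite) or three points (on a circumcircle).
The minimum enclosing circle is determined by three boundary points: (6, -6), (-1, 9), (-1, -7).
Their circumcentre is (10/7, 1) with r² = 3425/49.
The farthest remaining point (-5, -3) is at distance² 2809/49 ≤ 3425/49.
r = √(3425/49) ≈ 8.36.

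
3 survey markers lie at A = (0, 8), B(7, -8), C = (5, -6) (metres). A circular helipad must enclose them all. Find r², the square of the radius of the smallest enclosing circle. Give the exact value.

Side lengths²: AB² = 305, AC² = 221, BC² = 8.
Since AB² = 305 ≥ 221 + 8 = 229, the angle opposite AB is not acute, so the smallest enclosing circle has AB as diameter.
Centre = midpoint of AB = (3.5, 0), r² = 305/4 = 76.25.

76.25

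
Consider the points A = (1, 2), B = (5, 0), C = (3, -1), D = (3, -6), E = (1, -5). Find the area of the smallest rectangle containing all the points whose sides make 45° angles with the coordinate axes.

In coordinates u = x + y, v = x − y the rectangle is axis-aligned; the map (x,y)→(u,v) scales areas by 2.
u-values: 3, 5, 2, -3, -4; range = 5 − (-4) = 9.
v-values: -1, 5, 4, 9, 6; range = 9 − (-1) = 10.
Area = (9 × 10) / 2 = 45.

45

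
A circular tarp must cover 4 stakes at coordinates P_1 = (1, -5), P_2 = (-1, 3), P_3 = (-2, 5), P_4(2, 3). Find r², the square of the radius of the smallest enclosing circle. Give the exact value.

A smallest enclosing disk is always determined by at most three of the input points on its boundary.
The farthest pair is P_1–P_3 with squared distance 109. The circle on this segment as diameter has centre (-0.5, 0) and r² = 109/4 = 27.25.
Check P_2: distance² to centre = 9.25 ≤ 27.25, so it lies inside.
All remaining points lie in this disk, and no smaller disk contains both endpoints, so this is the minimum enclosing circle.

27.25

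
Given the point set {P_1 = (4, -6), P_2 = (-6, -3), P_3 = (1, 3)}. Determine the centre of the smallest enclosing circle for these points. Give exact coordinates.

(-7/18, -133/54)

Side lengths²: P_1P_2² = 109, P_1P_3² = 90, P_2P_3² = 85.
Since P_1P_2² = 109 < 90 + 85 = 175, the triangle is acute, so the smallest enclosing circle is the circumcircle.
Circumcentre = (-7/18, -133/54), r² = 46325/1458.
Centre = (-7/18, -133/54).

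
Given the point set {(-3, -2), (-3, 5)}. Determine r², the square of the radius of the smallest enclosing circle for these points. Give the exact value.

12.25

The smallest circle enclosing two points has them as diameter endpoints.
Centre = midpoint = (-3, 1.5); r² = |(-3, -2)−(-3, 5)|²/4 = 49/4 = 12.25.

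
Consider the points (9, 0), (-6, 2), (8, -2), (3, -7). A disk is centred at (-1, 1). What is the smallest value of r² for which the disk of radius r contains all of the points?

101

The required radius is the distance from (-1, 1) to the farthest point.
Squared distances: 101, 26, 90, 80.
Maximum is 101, attained at (9, 0).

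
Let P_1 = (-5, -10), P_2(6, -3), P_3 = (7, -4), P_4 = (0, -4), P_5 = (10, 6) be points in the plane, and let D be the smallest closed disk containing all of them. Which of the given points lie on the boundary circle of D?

The farthest pair is P_1–P_5 with squared distance 481. The circle on this segment as diameter has centre (2.5, -2) and r² = 481/4 = 120.25.
Check P_2: distance² to centre = 13.25 ≤ 120.25, so it lies inside.
All remaining points lie in this disk, and no smaller disk contains both endpoints, so this is the minimum enclosing circle.
The points at distance exactly r from the centre are P_1, P_5 — 2 points.

P_1, P_5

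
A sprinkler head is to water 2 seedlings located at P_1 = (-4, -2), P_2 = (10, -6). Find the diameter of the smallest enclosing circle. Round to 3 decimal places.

14.560

The smallest circle enclosing two points has them as diameter endpoints.
Centre = midpoint = (3, -4); r² = |P_1P_2|²/4 = 212/4 = 53.
Diameter = 2r = 2√53 ≈ 14.560.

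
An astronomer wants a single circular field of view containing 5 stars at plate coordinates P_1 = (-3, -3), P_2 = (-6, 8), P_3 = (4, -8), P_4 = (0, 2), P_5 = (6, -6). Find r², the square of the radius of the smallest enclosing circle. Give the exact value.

89

The minimum enclosing circle of a finite set is fixed by two of the points (as a diameter) or three (as a circumcircle).
The farthest pair is P_2–P_3 with squared distance 356. The circle on this segment as diameter has centre (-1, 0) and r² = 356/4 = 89.
Check P_1: distance² to centre = 13 ≤ 89, so it lies inside.
All remaining points lie in this disk, and no smaller disk contains both endpoints, so this is the minimum enclosing circle.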